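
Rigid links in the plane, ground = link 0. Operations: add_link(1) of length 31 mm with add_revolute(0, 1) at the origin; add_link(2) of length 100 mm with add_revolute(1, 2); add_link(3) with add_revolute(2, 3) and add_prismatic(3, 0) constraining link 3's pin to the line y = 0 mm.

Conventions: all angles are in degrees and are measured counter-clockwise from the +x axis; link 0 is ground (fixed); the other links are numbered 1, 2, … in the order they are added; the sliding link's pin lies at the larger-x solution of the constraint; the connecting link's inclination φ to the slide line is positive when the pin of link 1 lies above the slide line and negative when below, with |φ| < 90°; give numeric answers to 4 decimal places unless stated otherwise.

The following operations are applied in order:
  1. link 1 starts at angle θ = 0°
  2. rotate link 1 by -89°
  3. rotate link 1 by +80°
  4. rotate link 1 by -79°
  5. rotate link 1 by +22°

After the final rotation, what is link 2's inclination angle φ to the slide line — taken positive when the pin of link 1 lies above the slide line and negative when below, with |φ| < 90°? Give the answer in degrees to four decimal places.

geometry: r = 31 mm, L = 100 mm, e = 0 mm; θ starts at 0°
rotate link 1 by -89°: θ ← 0° -89° = -89°
rotate link 1 by +80°: θ ← -89° +80° = -9°
rotate link 1 by -79°: θ ← -9° -79° = -88°
rotate link 1 by +22°: θ ← -88° +22° = -66°
h = r sin θ − e = -28.319909 − 0 = -28.319909
sin φ = h / L = -28.319909 / 100 = -0.28319909
φ = arcsin(-0.28319909) = -16.451230°

-16.4512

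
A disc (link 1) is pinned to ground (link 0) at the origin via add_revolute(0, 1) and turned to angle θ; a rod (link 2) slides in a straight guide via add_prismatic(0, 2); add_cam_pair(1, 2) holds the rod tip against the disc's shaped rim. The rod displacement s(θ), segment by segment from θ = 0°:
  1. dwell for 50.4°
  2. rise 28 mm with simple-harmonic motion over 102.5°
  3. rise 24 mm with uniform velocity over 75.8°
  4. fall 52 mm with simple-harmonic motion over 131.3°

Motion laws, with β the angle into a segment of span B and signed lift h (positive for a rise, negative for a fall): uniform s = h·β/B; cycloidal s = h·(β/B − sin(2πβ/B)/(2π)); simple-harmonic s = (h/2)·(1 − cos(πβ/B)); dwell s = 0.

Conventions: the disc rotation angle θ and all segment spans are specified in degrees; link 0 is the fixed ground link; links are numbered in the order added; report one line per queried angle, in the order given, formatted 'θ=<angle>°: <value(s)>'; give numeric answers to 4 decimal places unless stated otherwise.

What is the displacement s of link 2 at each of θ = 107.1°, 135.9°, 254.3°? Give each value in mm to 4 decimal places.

segment 1 (0° to 50.4°, dwell): s unchanged at 0.0000
θ = 107.1° falls in segment 2 (50.4° to 152.9°, simple-harmonic, h = 28): β = 107.1 − 50.4 = 56.7°, B = 102.5°; Δs = 28/2·(1 − cos(π·0.5532)) = 16.3277; s = 0.0000 + 16.3277 = 16.3277
θ = 135.9° falls in segment 2 (50.4° to 152.9°, simple-harmonic, h = 28): β = 135.9 − 50.4 = 85.5°, B = 102.5°; Δs = 28/2·(1 − cos(π·0.8341)) = 26.1422; s = 0.0000 + 26.1422 = 26.1422
segment 2 (50.4° to 152.9°, simple-harmonic, h = 28) is passed completely: s = 0.0000 + (28) = 28.0000
segment 3 (152.9° to 228.7°, uniform, h = 24) is passed completely: s = 28.0000 + (24) = 52.0000
θ = 254.3° falls in segment 4 (228.7° to 360°, simple-harmonic, h = -52): β = 254.3 − 228.7 = 25.6°, B = 131.3°; Δs = -52/2·(1 − cos(π·0.1950)) = -4.7269; s = 52.0000 − 4.7269 = 47.2731

θ=107.1°: 16.3277
θ=135.9°: 26.1422
θ=254.3°: 47.2731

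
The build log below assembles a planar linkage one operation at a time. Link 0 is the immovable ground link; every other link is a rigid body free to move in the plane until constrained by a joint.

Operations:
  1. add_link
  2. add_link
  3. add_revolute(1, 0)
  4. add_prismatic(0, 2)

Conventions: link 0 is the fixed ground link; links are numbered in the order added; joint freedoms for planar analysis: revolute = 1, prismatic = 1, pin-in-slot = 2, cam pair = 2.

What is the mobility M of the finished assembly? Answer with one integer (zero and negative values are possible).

link 0 = ground. State L|J1|J2 = 1|0|0
+link1  2|0|0
+link2  3|0|0
R(1,0) f=1→J1  3|1|0
P(0,2) f=1→J1  3|2|0
M = 3(3−1)−2·2−0 = 6−4−0 = 2

M = 2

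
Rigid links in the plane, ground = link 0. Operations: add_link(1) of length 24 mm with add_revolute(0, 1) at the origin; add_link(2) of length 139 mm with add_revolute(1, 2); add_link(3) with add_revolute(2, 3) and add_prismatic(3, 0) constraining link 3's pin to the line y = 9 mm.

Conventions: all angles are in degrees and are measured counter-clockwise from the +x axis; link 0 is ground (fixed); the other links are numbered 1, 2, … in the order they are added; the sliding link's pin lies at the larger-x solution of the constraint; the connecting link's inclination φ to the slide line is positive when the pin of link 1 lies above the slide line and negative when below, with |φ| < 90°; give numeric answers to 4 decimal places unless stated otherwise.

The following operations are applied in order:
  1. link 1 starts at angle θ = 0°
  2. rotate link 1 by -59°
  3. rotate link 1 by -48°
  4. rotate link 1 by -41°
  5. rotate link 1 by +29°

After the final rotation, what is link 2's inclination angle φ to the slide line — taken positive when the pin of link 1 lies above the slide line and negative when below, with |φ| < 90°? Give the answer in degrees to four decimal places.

geometry: r = 24 mm, L = 139 mm, e = 9 mm; θ starts at 0°
rotate link 1 by -59°: θ ← 0° -59° = -59°
rotate link 1 by -48°: θ ← -59° -48° = -107°
rotate link 1 by -41°: θ ← -107° -41° = -148°
rotate link 1 by +29°: θ ← -148° +29° = -119°
h = r sin θ − e = -20.990873 − 9 = -29.990873
sin φ = h / L = -29.990873 / 139 = -0.21576168
φ = arcsin(-0.21576168) = -12.460217°

-12.4602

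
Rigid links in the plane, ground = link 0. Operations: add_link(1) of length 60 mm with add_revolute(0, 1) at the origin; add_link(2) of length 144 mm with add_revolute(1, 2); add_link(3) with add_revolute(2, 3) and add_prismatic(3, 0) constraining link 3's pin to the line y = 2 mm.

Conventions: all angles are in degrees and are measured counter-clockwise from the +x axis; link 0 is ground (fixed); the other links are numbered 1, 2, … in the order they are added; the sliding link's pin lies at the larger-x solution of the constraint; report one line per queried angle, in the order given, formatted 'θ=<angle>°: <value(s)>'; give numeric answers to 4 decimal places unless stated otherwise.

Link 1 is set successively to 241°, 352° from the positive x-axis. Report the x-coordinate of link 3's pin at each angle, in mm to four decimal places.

geometry: r = 60 mm, L = 144 mm, e = 2 mm
θ=241°: crank pin P = (r cos θ, r sin θ) = (-29.088577, -52.477182)
θ=241°: h = r sin θ − e = -52.477182 − 2 = -54.477182
θ=241°: x = r cos θ + √(L² − h²) = -29.088577 + 133.297549 = 104.208972
θ=352°: crank pin P = (r cos θ, r sin θ) = (59.416084, -8.350386)
θ=352°: h = r sin θ − e = -8.350386 − 2 = -10.350386
θ=352°: x = r cos θ + √(L² − h²) = 59.416084 + 143.627537 = 203.043622

θ=241°: 104.2090
θ=352°: 203.0436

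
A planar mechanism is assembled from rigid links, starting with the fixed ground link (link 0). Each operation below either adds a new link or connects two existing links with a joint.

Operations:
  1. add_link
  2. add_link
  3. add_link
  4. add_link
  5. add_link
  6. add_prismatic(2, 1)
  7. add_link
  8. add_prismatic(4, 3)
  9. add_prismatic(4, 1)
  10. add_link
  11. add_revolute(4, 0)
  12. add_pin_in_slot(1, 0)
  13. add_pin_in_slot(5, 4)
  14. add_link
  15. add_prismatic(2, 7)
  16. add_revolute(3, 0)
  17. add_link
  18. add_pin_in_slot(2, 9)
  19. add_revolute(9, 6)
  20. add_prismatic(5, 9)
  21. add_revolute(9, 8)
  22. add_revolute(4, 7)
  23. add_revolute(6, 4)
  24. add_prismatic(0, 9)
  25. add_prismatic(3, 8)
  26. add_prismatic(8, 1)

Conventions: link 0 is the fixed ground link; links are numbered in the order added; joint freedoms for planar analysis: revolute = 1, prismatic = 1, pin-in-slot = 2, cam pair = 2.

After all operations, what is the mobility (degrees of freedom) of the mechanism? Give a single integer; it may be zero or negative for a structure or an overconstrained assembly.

(L,J1,J2)=(1,0,0); link0 fixed
link1: (2,0,0)
link2: (3,0,0)
link3: (4,0,0)
link4: (5,0,0)
link5: (6,0,0)
P 2-1 [J1]: (6,1,0)
link6: (7,1,0)
P 4-3 [J1]: (7,2,0)
P 4-1 [J1]: (7,3,0)
link7: (8,3,0)
R 4-0 [J1]: (8,4,0)
PS 1-0 [J2]: (8,4,1)
PS 5-4 [J2]: (8,4,2)
link8: (9,4,2)
P 2-7 [J1]: (9,5,2)
R 3-0 [J1]: (9,6,2)
link9: (10,6,2)
PS 2-9 [J2]: (10,6,3)
R 9-6 [J1]: (10,7,3)
P 5-9 [J1]: (10,8,3)
R 9-8 [J1]: (10,9,3)
R 4-7 [J1]: (10,10,3)
R 6-4 [J1]: (10,11,3)
P 0-9 [J1]: (10,12,3)
P 3-8 [J1]: (10,13,3)
P 8-1 [J1]: (10,14,3)
Grübler: 3·9 − 2·14 − 3 = -4

M = -4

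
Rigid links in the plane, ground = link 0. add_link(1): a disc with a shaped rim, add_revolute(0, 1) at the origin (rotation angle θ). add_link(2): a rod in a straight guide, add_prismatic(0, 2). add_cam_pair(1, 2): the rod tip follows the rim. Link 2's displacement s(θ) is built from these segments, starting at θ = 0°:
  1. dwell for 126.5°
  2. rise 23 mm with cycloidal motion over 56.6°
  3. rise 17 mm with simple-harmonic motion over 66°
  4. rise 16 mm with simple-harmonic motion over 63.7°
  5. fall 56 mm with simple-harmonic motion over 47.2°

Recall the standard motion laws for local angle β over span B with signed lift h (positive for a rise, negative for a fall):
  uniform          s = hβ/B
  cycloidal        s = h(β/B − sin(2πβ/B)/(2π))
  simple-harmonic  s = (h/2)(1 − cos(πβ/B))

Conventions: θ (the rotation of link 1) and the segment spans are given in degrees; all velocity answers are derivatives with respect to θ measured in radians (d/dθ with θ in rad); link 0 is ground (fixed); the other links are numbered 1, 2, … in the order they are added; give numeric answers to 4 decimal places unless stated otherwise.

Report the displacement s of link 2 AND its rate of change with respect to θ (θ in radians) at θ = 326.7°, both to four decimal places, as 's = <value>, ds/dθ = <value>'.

segment 1 (0° to 126.5°, dwell): s unchanged at 0.0000
segment 2 (126.5° to 183.1°, cycloidal, h = 23) is passed completely: s = 0.0000 + (23) = 23.0000
segment 3 (183.1° to 249.1°, simple-harmonic, h = 17) is passed completely: s = 23.0000 + (17) = 40.0000
segment 4 (249.1° to 312.8°, simple-harmonic, h = 16) is passed completely: s = 40.0000 + (16) = 56.0000
θ = 326.7° falls in segment 5 (312.8° to 360°, simple-harmonic, h = -56): β = 326.7 − 312.8 = 13.9°, B = 47.2°; Δs = -56/2·(1 − cos(π·0.2945)) = -11.1525; s = 56.0000 − 11.1525 = 44.8475
velocity in seg [312.8°–360°] (simple-harmonic), θ in radians: β = 13.9° = 0.2426 rad, B = 47.2° = 0.8238 rad; ds/dθ = (πh/(2B)) sin(πβ/B) = (π·(-56)/(2·0.8238)) sin(π·0.2945) = -85.287533 mm/rad

s = 44.8475, ds/dθ = -85.2875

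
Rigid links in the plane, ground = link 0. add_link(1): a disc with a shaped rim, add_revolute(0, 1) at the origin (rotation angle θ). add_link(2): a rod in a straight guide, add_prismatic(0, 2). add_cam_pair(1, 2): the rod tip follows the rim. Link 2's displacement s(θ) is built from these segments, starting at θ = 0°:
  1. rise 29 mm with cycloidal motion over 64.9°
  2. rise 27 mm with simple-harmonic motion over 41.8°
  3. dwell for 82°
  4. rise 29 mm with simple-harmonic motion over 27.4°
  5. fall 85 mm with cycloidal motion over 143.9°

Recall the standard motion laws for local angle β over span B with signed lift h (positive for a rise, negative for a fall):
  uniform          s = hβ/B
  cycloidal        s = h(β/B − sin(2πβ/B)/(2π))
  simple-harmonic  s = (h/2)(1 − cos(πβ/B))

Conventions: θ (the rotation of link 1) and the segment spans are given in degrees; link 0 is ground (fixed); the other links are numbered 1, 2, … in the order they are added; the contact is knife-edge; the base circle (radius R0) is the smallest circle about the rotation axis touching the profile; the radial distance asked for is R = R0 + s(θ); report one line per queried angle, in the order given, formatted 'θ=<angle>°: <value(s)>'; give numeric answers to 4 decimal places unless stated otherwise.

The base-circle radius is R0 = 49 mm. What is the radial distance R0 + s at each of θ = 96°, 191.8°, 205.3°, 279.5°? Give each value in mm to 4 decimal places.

segment 1 (0° to 64.9°, cycloidal, h = 29) is passed completely: s = 0.0000 + (29) = 29.0000
θ = 96° falls in segment 2 (64.9° to 106.7°, simple-harmonic, h = 27): β = 96 − 64.9 = 31.1°, B = 41.8°; Δs = 27/2·(1 − cos(π·0.7440)) = 22.8649; s = 29.0000 + 22.8649 = 51.8649
segment 2 (64.9° to 106.7°, simple-harmonic, h = 27) is passed completely: s = 29.0000 + (27) = 56.0000
segment 3 (106.7° to 188.7°, dwell): s unchanged at 56.0000
θ = 191.8° falls in segment 4 (188.7° to 216.1°, simple-harmonic, h = 29): β = 191.8 − 188.7 = 3.1°, B = 27.4°; Δs = 29/2·(1 − cos(π·0.1131)) = 0.9063; s = 56.0000 + 0.9063 = 56.9063
θ = 205.3° falls in segment 4 (188.7° to 216.1°, simple-harmonic, h = 29): β = 205.3 − 188.7 = 16.6°, B = 27.4°; Δs = 29/2·(1 − cos(π·0.6058)) = 19.2330; s = 56.0000 + 19.2330 = 75.2330
segment 4 (188.7° to 216.1°, simple-harmonic, h = 29) is passed completely: s = 56.0000 + (29) = 85.0000
θ = 279.5° falls in segment 5 (216.1° to 360°, cycloidal, h = -85): β = 279.5 − 216.1 = 63.4°, B = 143.9°; Δs = -85·(0.4406 − sin(2π·0.4406)/(2π)) = -32.5157; s = 85.0000 − 32.5157 = 52.4843
θ=96°: R = R0 + s = 49 + 51.8649 = 100.8649
θ=191.8°: R = R0 + s = 49 + 56.9063 = 105.9063
θ=205.3°: R = R0 + s = 49 + 75.2330 = 124.2330
θ=279.5°: R = R0 + s = 49 + 52.4843 = 101.4843

θ=96°: 100.8649
θ=191.8°: 105.9063
θ=205.3°: 124.2330
θ=279.5°: 101.4843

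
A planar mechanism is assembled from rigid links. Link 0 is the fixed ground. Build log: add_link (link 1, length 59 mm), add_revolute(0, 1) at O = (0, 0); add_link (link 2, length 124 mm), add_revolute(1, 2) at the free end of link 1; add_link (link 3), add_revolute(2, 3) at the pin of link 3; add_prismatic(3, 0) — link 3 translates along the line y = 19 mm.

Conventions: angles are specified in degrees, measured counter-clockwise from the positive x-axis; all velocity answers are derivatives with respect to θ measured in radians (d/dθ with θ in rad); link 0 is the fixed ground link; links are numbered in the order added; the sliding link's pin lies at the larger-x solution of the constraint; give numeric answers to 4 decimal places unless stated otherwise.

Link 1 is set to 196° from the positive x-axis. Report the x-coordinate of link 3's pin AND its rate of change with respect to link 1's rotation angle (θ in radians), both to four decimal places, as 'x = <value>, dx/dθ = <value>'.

geometry: r = 59 mm, L = 124 mm, e = 19 mm
crank pin P = (r cos θ, r sin θ) = (-56.714440, -16.262604)
h = r sin θ − e = -16.262604 − 19 = -35.262604
x = r cos θ + √(L² − h²) = -56.714440 + 118.880397 = 62.165957
dx/dθ = −r sin θ − h·r cos θ/√(L² − h²) (θ in radians; h = -35.262604) = -0.560177

x = 62.1660, dx/dθ = -0.5602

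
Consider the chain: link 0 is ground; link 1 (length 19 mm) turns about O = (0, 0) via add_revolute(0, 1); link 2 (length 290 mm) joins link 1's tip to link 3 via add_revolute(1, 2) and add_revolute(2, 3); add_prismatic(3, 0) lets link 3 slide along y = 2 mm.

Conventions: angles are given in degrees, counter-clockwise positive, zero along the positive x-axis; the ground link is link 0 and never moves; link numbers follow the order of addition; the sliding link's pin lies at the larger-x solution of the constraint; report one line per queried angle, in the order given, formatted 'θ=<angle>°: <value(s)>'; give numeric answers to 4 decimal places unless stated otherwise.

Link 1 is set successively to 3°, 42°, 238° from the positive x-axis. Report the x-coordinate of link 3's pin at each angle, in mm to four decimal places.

geometry: r = 19 mm, L = 290 mm, e = 2 mm
θ=3°: crank pin P = (r cos θ, r sin θ) = (18.973961, 0.994383)
θ=3°: h = r sin θ − e = 0.994383 − 2 = -1.005617
θ=3°: x = r cos θ + √(L² − h²) = 18.973961 + 289.998256 = 308.972218
θ=42°: crank pin P = (r cos θ, r sin θ) = (14.119752, 12.713482)
θ=42°: h = r sin θ − e = 12.713482 − 2 = 10.713482
θ=42°: x = r cos θ + √(L² − h²) = 14.119752 + 289.802038 = 303.921790
θ=238°: crank pin P = (r cos θ, r sin θ) = (-10.068466, -16.112914)
θ=238°: h = r sin θ − e = -16.112914 − 2 = -18.112914
θ=238°: x = r cos θ + √(L² − h²) = -10.068466 + 289.433796 = 279.365330

θ=3°: 308.9722
θ=42°: 303.9218
θ=238°: 279.3653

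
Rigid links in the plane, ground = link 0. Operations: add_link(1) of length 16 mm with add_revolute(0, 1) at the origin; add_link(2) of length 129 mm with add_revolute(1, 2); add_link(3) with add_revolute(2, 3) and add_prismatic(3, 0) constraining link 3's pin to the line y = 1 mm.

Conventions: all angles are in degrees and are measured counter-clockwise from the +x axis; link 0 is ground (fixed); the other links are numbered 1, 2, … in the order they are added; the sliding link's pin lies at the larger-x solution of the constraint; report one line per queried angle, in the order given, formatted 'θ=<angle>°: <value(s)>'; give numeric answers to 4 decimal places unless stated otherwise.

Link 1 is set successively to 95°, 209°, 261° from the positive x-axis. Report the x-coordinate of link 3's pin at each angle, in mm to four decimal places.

geometry: r = 16 mm, L = 129 mm, e = 1 mm
θ=95°: crank pin P = (r cos θ, r sin θ) = (-1.394492, 15.939115)
θ=95°: h = r sin θ − e = 15.939115 − 1 = 14.939115
θ=95°: x = r cos θ + √(L² − h²) = -1.394492 + 128.132052 = 126.737560
θ=209°: crank pin P = (r cos θ, r sin θ) = (-13.993915, -7.756954)
θ=209°: h = r sin θ − e = -7.756954 − 1 = -8.756954
θ=209°: x = r cos θ + √(L² − h²) = -13.993915 + 128.702431 = 114.708516
θ=261°: crank pin P = (r cos θ, r sin θ) = (-2.502951, -15.803013)
θ=261°: h = r sin θ − e = -15.803013 − 1 = -16.803013
θ=261°: x = r cos θ + √(L² − h²) = -2.502951 + 127.900972 = 125.398021

θ=95°: 126.7376
θ=209°: 114.7085
θ=261°: 125.3980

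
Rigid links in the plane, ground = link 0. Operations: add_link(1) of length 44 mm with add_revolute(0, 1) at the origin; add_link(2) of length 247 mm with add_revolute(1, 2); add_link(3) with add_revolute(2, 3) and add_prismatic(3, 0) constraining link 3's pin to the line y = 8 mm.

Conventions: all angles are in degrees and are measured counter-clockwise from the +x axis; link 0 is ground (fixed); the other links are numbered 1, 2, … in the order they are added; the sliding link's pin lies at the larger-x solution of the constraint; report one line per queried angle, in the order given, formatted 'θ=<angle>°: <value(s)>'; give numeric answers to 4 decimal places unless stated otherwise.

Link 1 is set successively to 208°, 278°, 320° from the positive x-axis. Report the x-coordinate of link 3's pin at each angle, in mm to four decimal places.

geometry: r = 44 mm, L = 247 mm, e = 8 mm
θ=208°: crank pin P = (r cos θ, r sin θ) = (-38.849694, -20.656749)
θ=208°: h = r sin θ − e = -20.656749 − 8 = -28.656749
θ=208°: x = r cos θ + √(L² − h²) = -38.849694 + 245.332001 = 206.482307
θ=278°: crank pin P = (r cos θ, r sin θ) = (6.123616, -43.571795)
θ=278°: h = r sin θ − e = -43.571795 − 8 = -51.571795
θ=278°: x = r cos θ + √(L² − h²) = 6.123616 + 241.556101 = 247.679717
θ=320°: crank pin P = (r cos θ, r sin θ) = (33.705955, -28.282655)
θ=320°: h = r sin θ − e = -28.282655 − 8 = -36.282655
θ=320°: x = r cos θ + √(L² − h²) = 33.705955 + 244.320627 = 278.026583

θ=208°: 206.4823
θ=278°: 247.6797
θ=320°: 278.0266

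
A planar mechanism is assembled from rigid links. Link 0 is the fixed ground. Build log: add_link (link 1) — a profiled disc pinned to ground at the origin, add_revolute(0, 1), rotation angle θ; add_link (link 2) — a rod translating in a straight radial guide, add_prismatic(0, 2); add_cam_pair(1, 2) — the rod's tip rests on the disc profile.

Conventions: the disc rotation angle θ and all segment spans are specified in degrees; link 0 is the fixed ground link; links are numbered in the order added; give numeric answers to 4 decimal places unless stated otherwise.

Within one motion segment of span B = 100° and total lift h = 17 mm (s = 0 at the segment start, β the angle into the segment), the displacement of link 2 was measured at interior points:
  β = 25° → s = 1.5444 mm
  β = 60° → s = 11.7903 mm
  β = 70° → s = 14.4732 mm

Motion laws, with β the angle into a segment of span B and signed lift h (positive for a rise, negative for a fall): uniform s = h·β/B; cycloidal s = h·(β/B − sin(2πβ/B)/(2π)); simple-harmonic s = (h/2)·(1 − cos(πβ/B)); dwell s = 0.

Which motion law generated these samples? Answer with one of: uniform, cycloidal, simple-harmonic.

candidates at β/B = r: uniform s = h·r (linear in β); cycloidal s = h·(r − sin(2πr)/(2π)); simple-harmonic s = (h/2)(1 − cos(πr))
β=25°: printed 1.5444 | uniform 4.2500, cycloidal 1.5444, simple-harmonic 2.4896
β=60°: printed 11.7903 | uniform 10.2000, cycloidal 11.7903, simple-harmonic 11.1266
β=70°: printed 14.4732 | uniform 11.9000, cycloidal 14.4732, simple-harmonic 13.4962
only one law matches every sample → cycloidal

cycloidal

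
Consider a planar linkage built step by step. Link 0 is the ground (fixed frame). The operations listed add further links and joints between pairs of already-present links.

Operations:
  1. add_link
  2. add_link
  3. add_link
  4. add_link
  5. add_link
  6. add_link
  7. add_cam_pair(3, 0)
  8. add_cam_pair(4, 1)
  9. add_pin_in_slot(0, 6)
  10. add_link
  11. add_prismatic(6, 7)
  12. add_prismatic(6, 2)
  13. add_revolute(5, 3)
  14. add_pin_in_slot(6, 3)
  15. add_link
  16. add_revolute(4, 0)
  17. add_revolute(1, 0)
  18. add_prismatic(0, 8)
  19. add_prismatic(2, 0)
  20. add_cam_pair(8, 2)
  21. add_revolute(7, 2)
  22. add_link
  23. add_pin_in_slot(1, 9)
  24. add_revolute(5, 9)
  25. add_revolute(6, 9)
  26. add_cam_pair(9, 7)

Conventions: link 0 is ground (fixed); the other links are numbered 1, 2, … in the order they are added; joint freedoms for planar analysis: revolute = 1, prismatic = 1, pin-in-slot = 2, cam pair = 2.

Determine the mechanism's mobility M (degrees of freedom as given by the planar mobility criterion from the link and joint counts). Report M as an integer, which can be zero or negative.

L=1 J1=0 J2=0
add link → L=2 J1=0 J2=0
add link → L=3 J1=0 J2=0
add link → L=4 J1=0 J2=0
add link → L=5 J1=0 J2=0
add link → L=6 J1=0 J2=0
add link → L=7 J1=0 J2=0
C@3,0 dof=2 J2 → L=7 J1=0 J2=1
C@4,1 dof=2 J2 → L=7 J1=0 J2=2
PS@0,6 dof=2 J2 → L=7 J1=0 J2=3
add link → L=8 J1=0 J2=3
P@6,7 dof=1 J1 → L=8 J1=1 J2=3
P@6,2 dof=1 J1 → L=8 J1=2 J2=3
R@5,3 dof=1 J1 → L=8 J1=3 J2=3
PS@6,3 dof=2 J2 → L=8 J1=3 J2=4
add link → L=9 J1=3 J2=4
R@4,0 dof=1 J1 → L=9 J1=4 J2=4
R@1,0 dof=1 J1 → L=9 J1=5 J2=4
P@0,8 dof=1 J1 → L=9 J1=6 J2=4
P@2,0 dof=1 J1 → L=9 J1=7 J2=4
C@8,2 dof=2 J2 → L=9 J1=7 J2=5
R@7,2 dof=1 J1 → L=9 J1=8 J2=5
add link → L=10 J1=8 J2=5
PS@1,9 dof=2 J2 → L=10 J1=8 J2=6
R@5,9 dof=1 J1 → L=10 J1=9 J2=6
R@6,9 dof=1 J1 → L=10 J1=10 J2=6
C@9,7 dof=2 J2 → L=10 J1=10 J2=7
M=3(L−1)−2J1−J2=3·9−2·10−7=0

M = 0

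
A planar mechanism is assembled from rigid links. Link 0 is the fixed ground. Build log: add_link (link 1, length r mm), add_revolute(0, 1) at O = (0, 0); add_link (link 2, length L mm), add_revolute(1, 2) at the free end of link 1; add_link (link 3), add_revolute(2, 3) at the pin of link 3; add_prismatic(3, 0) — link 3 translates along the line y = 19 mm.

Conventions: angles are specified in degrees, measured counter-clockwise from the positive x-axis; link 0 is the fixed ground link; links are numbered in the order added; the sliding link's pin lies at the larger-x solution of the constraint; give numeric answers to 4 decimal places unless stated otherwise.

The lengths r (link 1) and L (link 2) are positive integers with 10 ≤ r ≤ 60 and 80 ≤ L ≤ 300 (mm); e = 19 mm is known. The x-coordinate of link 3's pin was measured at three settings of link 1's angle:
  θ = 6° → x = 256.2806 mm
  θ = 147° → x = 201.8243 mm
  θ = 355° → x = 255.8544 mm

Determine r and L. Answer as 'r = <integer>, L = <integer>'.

constraint per measurement: (x − r cos θ)² + (r sin θ − e)² = L²
subtracting the θ₁ and θ₂ equations cancels the r² and L² terms:
r = (x₁² − x₂²) / (2[(x₁cos θ₁ + e sin θ₁) − (x₂cos θ₂ + e sin θ₂)]) = 30.0000 → r = 30
L² = (x₁ − r cos θ₁)² + (r sin θ₁ − e)² = 51528.9834 → L = 227.0000 → L = 227
check at θ₃=355°: x = 255.8544 (printed 255.8544) ✓

r = 30, L = 227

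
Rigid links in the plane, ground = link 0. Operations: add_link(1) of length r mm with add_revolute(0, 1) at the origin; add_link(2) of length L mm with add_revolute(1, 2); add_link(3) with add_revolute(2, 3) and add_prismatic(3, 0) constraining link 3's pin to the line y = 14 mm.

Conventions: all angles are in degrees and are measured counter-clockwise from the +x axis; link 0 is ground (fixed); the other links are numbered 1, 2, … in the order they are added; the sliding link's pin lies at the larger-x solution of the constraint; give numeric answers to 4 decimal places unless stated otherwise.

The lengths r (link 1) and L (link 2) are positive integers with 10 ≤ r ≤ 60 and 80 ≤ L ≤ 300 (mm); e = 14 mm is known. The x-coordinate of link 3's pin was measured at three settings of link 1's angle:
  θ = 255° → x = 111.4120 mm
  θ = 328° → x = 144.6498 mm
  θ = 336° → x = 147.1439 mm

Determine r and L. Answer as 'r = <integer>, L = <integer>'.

constraint per measurement: (x − r cos θ)² + (r sin θ − e)² = L²
subtracting the θ₁ and θ₂ equations cancels the r² and L² terms:
r = (x₁² − x₂²) / (2[(x₁cos θ₁ + e sin θ₁) − (x₂cos θ₂ + e sin θ₂)]) = 27.0000 → r = 27
L² = (x₁ − r cos θ₁)² + (r sin θ₁ − e)² = 15624.9932 → L = 125.0000 → L = 125
check at θ₃=336°: x = 147.1439 (printed 147.1439) ✓

r = 27, L = 125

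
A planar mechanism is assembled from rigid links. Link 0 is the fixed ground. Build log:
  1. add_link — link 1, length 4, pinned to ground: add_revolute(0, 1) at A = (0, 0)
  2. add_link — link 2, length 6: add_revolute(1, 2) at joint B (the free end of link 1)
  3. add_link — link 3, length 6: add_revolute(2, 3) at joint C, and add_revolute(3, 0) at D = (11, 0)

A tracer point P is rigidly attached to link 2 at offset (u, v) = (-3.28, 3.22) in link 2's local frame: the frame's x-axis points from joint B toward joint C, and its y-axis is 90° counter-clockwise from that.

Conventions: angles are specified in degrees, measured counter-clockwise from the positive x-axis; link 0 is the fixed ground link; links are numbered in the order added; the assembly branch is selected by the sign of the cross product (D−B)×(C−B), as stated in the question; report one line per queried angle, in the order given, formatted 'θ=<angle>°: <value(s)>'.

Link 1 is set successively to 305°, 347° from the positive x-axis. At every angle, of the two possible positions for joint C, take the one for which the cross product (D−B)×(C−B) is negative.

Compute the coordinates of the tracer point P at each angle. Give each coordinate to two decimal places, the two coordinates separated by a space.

A=(0,0), D=(11.00,0)
θ=305°: B = A + 4.00·(cos305°, sin305°) = (2.2943, -3.2766)
θ=305°: |BD| = 9.3019
θ=305°: circle(B,6.00) ∩ circle(D,6.00): a=4.6509, h=3.7906
θ=305°:   candidates: C₊=(5.3119,1.9093) cross=35.260; C₋=(7.9824,-5.1860) cross=-35.260
θ=305°:   branch - wants cross < 0 → take C=(7.9824,-5.1860) (cross=-35.260)
θ=305°: ex = (C−B)/|BC| = (0.9480,-0.3182); ey = (0.3182,0.9480)
θ=305°: P = B + -3.28·ex + 3.22·ey = (0.2095,0.8198)
θ=347°: B = A + 4.00·(cos347°, sin347°) = (3.8975, -0.8998)
θ=347°: |BD| = 7.1593
θ=347°: circle(B,6.00) ∩ circle(D,6.00): a=3.5796, h=4.8152
θ=347°:   candidates: C₊=(6.8435,4.3271) cross=34.473; C₋=(8.0539,-5.2269) cross=-34.473
θ=347°:   branch - wants cross < 0 → take C=(8.0539,-5.2269) (cross=-34.473)
θ=347°: ex = (C−B)/|BC| = (0.6927,-0.7212); ey = (0.7212,0.6927)
θ=347°: P = B + -3.28·ex + 3.22·ey = (3.9475,3.6963)

θ=305°: 0.21 0.82
θ=347°: 3.95 3.70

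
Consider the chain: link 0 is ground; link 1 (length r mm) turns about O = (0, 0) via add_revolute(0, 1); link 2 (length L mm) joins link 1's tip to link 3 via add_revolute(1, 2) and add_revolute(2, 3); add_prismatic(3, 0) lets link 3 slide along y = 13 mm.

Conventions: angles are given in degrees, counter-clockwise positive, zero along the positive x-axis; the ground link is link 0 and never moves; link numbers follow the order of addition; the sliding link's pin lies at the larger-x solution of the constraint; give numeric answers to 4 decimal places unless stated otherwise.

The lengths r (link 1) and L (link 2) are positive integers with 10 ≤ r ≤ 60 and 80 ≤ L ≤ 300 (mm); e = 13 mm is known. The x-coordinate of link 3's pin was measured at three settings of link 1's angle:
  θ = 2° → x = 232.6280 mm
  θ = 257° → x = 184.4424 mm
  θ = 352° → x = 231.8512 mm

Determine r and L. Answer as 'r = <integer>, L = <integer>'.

constraint per measurement: (x − r cos θ)² + (r sin θ − e)² = L²
subtracting the θ₁ and θ₂ equations cancels the r² and L² terms:
r = (x₁² − x₂²) / (2[(x₁cos θ₁ + e sin θ₁) − (x₂cos θ₂ + e sin θ₂)]) = 35.0000 → r = 35
L² = (x₁ − r cos θ₁)² + (r sin θ₁ − e)² = 39203.9876 → L = 198.0000 → L = 198
check at θ₃=352°: x = 231.8512 (printed 231.8512) ✓

r = 35, L = 198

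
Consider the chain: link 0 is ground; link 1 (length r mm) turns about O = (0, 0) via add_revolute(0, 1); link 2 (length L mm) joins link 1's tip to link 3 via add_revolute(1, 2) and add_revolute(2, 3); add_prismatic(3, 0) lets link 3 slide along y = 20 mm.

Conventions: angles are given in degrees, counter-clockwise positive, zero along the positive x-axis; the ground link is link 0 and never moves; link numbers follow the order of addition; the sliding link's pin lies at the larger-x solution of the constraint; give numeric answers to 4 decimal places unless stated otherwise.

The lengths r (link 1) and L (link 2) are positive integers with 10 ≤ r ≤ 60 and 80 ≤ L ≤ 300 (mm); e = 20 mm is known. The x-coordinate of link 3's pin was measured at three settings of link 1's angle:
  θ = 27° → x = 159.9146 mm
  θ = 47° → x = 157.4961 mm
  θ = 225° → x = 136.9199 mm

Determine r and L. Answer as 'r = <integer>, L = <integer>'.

constraint per measurement: (x − r cos θ)² + (r sin θ − e)² = L²
subtracting the θ₁ and θ₂ equations cancels the r² and L² terms:
r = (x₁² − x₂²) / (2[(x₁cos θ₁ + e sin θ₁) − (x₂cos θ₂ + e sin θ₂)]) = 12.9999 → r = 13
L² = (x₁ − r cos θ₁)² + (r sin θ₁ − e)² = 22200.9955 → L = 149.0000 → L = 149
check at θ₃=225°: x = 136.9199 (printed 136.9199) ✓

r = 13, L = 149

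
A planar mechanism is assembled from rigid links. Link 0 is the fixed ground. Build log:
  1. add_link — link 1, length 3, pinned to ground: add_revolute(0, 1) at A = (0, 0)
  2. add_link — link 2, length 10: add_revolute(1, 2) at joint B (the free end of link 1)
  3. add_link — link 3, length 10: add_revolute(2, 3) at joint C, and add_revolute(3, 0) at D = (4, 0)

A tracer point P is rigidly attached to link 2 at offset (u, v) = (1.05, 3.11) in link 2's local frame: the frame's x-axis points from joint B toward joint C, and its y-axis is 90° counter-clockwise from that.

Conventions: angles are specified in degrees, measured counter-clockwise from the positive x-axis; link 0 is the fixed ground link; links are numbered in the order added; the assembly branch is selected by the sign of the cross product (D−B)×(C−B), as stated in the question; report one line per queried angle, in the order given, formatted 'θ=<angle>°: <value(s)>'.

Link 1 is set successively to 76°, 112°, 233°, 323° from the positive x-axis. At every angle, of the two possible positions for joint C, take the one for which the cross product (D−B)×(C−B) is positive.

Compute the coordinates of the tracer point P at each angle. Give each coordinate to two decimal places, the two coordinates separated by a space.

A=(0,0), D=(4.00,0)
θ=76°: B = A + 3.00·(cos76°, sin76°) = (0.7258, 2.9109)
θ=76°: |BD| = 4.3811
θ=76°: circle(B,10.00) ∩ circle(D,10.00): a=2.1905, h=9.7571
θ=76°:   candidates: C₊=(8.8457,8.7475) cross=42.747; C₋=(-4.1200,-5.8366) cross=-42.747
θ=76°:   branch + wants cross > 0 → take C=(8.8457,8.7475) (cross=42.747)
θ=76°: ex = (C−B)/|BC| = (0.8120,0.5837); ey = (-0.5837,0.8120)
θ=76°: P = B + 1.05·ex + 3.11·ey = (-0.2368,6.0490)
θ=112°: B = A + 3.00·(cos112°, sin112°) = (-1.1238, 2.7816)
θ=112°: |BD| = 5.8301
θ=112°: circle(B,10.00) ∩ circle(D,10.00): a=2.9151, h=9.5657
θ=112°:   candidates: C₊=(6.0019,9.7976) cross=55.769; C₋=(-3.1257,-7.0160) cross=-55.769
θ=112°:   branch + wants cross > 0 → take C=(6.0019,9.7976) (cross=55.769)
θ=112°: ex = (C−B)/|BC| = (0.7126,0.7016); ey = (-0.7016,0.7126)
θ=112°: P = B + 1.05·ex + 3.11·ey = (-2.5576,5.7343)
θ=233°: B = A + 3.00·(cos233°, sin233°) = (-1.8054, -2.3959)
θ=233°: |BD| = 6.2804
θ=233°: circle(B,10.00) ∩ circle(D,10.00): a=3.1402, h=9.4942
θ=233°:   candidates: C₊=(-2.5246,7.5782) cross=59.627; C₋=(4.7192,-9.9741) cross=-59.627
θ=233°:   branch + wants cross > 0 → take C=(-2.5246,7.5782) (cross=59.627)
θ=233°: ex = (C−B)/|BC| = (-0.0719,0.9974); ey = (-0.9974,-0.0719)
θ=233°: P = B + 1.05·ex + 3.11·ey = (-4.9829,-1.5723)
θ=323°: B = A + 3.00·(cos323°, sin323°) = (2.3959, -1.8054)
θ=323°: |BD| = 2.4151
θ=323°: circle(B,10.00) ∩ circle(D,10.00): a=1.2076, h=9.9268
θ=323°:   candidates: C₊=(-4.2230,5.6906) cross=23.974; C₋=(10.6189,-7.4960) cross=-23.974
θ=323°:   branch + wants cross > 0 → take C=(-4.2230,5.6906) (cross=23.974)
θ=323°: ex = (C−B)/|BC| = (-0.6619,0.7496); ey = (-0.7496,-0.6619)
θ=323°: P = B + 1.05·ex + 3.11·ey = (-0.6303,-3.0768)

θ=76°: -0.24 6.05
θ=112°: -2.56 5.73
θ=233°: -4.98 -1.57
θ=323°: -0.63 -3.08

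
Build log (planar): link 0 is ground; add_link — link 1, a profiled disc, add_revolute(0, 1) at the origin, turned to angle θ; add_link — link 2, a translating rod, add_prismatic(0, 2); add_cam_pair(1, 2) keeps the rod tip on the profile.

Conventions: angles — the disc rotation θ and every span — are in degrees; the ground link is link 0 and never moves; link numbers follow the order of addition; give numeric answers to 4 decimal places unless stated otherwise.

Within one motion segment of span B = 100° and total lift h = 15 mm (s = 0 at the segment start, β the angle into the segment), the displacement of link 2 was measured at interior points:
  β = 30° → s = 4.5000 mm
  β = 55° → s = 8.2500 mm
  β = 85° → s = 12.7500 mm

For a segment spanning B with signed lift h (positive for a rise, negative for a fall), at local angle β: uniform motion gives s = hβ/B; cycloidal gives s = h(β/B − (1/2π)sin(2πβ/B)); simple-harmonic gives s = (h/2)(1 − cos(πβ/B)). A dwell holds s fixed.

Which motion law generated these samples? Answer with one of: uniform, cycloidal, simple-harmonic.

candidates at β/B = r: uniform s = h·r (linear in β); cycloidal s = h·(r − sin(2πr)/(2π)); simple-harmonic s = (h/2)(1 − cos(πr))
β=30°: printed 4.5000 | uniform 4.5000, cycloidal 2.2295, simple-harmonic 3.0916
β=55°: printed 8.2500 | uniform 8.2500, cycloidal 8.9877, simple-harmonic 8.6733
β=85°: printed 12.7500 | uniform 12.7500, cycloidal 14.6814, simple-harmonic 14.1825
only one law matches every sample → uniform

uniform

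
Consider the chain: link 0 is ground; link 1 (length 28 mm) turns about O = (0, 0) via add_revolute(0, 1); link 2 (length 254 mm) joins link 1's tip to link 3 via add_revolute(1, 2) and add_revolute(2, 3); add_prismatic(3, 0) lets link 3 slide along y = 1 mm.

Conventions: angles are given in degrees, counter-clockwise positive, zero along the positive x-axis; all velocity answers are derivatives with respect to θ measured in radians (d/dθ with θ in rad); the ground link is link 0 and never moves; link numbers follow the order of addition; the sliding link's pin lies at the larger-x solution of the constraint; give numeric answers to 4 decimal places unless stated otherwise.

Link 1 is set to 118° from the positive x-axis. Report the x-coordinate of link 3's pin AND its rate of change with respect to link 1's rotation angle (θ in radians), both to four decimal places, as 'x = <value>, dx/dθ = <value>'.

geometry: r = 28 mm, L = 254 mm, e = 1 mm
crank pin P = (r cos θ, r sin θ) = (-13.145204, 24.722533)
h = r sin θ − e = 24.722533 − 1 = 23.722533
x = r cos θ + √(L² − h²) = -13.145204 + 252.889781 = 239.744577
dx/dθ = −r sin θ − h·r cos θ/√(L² − h²) (θ in radians; h = 23.722533) = -23.489436

x = 239.7446, dx/dθ = -23.4894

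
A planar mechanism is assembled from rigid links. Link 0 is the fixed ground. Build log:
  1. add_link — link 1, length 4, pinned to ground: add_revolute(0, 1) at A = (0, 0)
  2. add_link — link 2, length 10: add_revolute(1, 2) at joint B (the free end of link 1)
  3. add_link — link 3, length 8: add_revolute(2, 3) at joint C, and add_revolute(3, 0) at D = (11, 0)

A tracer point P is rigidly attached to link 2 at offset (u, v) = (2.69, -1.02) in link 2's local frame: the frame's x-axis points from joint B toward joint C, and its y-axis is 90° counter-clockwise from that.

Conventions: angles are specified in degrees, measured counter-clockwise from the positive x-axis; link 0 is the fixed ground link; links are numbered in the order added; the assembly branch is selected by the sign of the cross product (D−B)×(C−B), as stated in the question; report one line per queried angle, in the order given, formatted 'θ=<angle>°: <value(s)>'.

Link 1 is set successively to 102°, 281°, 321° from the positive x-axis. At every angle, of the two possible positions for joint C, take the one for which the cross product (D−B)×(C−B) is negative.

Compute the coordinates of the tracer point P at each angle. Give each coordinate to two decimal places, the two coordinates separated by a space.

A=(0,0), D=(11.00,0)
θ=102°: B = A + 4.00·(cos102°, sin102°) = (-0.8316, 3.9126)
θ=102°: |BD| = 12.4618
θ=102°: circle(B,10.00) ∩ circle(D,8.00): a=7.6753, h=6.4101
θ=102°:   candidates: C₊=(8.4681,7.5888) cross=79.882; C₋=(4.4430,-4.5832) cross=-79.882
θ=102°:   branch - wants cross < 0 → take C=(4.4430,-4.5832) (cross=-79.882)
θ=102°: ex = (C−B)/|BC| = (0.5275,-0.8496); ey = (0.8496,0.5275)
θ=102°: P = B + 2.69·ex + -1.02·ey = (-0.2793,1.0892)
θ=281°: B = A + 4.00·(cos281°, sin281°) = (0.7632, -3.9265)
θ=281°: |BD| = 10.9640
θ=281°: circle(B,10.00) ∩ circle(D,8.00): a=7.1237, h=7.0180
θ=281°:   candidates: C₊=(4.9011,5.1772) cross=76.945; C₋=(9.9278,-7.9278) cross=-76.945
θ=281°:   branch - wants cross < 0 → take C=(9.9278,-7.9278) (cross=-76.945)
θ=281°: ex = (C−B)/|BC| = (0.9165,-0.4001); ey = (0.4001,0.9165)
θ=281°: P = B + 2.69·ex + -1.02·ey = (2.8204,-5.9376)
θ=321°: B = A + 4.00·(cos321°, sin321°) = (3.1086, -2.5173)
θ=321°: |BD| = 8.2832
θ=321°: circle(B,10.00) ∩ circle(D,8.00): a=6.3147, h=7.7540
θ=321°:   candidates: C₊=(6.7681,6.7890) cross=64.228; C₋=(11.4811,-7.9855) cross=-64.228
θ=321°:   branch - wants cross < 0 → take C=(11.4811,-7.9855) (cross=-64.228)
θ=321°: ex = (C−B)/|BC| = (0.8372,-0.5468); ey = (0.5468,0.8372)
θ=321°: P = B + 2.69·ex + -1.02·ey = (4.8030,-4.8422)

θ=102°: -0.28 1.09
θ=281°: 2.82 -5.94
θ=321°: 4.80 -4.84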